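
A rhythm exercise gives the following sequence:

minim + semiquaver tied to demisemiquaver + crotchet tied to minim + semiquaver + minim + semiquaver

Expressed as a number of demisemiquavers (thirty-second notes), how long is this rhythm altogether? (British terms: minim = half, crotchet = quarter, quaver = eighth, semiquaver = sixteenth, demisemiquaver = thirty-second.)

63

In thirty-second notes: minim = 16; semiquaver tied to demisemiquaver (semiquaver + demisemiquaver) = 3; crotchet tied to minim (crotchet + minim) = 24; semiquaver = 2; minim = 16; semiquaver = 2.
Sum: 16 + 3 + 24 + 2 + 16 + 2 = 63 thirty-second notes.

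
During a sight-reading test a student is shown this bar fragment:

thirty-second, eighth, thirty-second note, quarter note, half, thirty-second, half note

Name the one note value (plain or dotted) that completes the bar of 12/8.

The bar of 12/8 = 48 thirty-second notes.
Working in thirty-second notes: thirty-second = 1; eighth = 4; thirty-second note = 1; quarter note = 8; half = 16; thirty-second = 1; half note = 16.
Total: 1 + 4 + 1 + 8 + 16 + 1 + 16 = 47.
Remaining: 48 − 47 = 1 thirty-second note, which is a thirty-second note.

thirty-second note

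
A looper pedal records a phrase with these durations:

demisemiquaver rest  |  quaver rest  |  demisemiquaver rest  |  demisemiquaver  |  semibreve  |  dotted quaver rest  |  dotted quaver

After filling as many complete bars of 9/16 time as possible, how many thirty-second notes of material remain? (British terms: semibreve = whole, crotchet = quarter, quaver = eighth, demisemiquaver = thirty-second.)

One bar of 9/16 = 18 thirty-second notes.
Each duration in thirty-second notes: demisemiquaver rest = 1; quaver rest = 4; demisemiquaver rest = 1; demisemiquaver = 1; semibreve = 32; dotted quaver rest = 6; dotted quaver = 6.
Total: 1 + 4 + 1 + 1 + 32 + 6 + 6 = 51.
51 ÷ 18 = 2 complete bars with 15 thirty-second notes remaining.

15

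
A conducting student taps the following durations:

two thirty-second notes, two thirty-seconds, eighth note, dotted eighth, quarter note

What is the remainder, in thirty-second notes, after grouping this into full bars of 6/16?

10

One bar of 6/16 = 12 thirty-second notes.
Each duration in thirty-second notes: thirty-second note = 1; thirty-second note = 1; thirty-second = 1; thirty-second = 1; eighth note = 4; dotted eighth = 6; quarter note = 8.
Altogether 1 + 1 + 1 + 1 + 4 + 6 + 8 = 22.
22 ÷ 12 = 1 complete bar with 10 thirty-second notes remaining.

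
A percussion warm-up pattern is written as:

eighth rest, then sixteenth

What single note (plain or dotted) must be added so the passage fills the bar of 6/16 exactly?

The bar of 6/16 = 6 sixteenth notes.
Convert each value to sixteenth notes: eighth rest = 2; sixteenth = 1.
Total: 2 + 1 = 3.
Remaining: 6 − 3 = 3 sixteenth notes, which is a dotted eighth note.

dotted eighth note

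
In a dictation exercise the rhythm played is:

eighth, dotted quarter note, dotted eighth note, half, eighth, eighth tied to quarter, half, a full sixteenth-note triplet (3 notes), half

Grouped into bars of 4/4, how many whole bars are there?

2

One bar of 4/4 = 16 sixteenth notes.
Each duration in sixteenth notes: eighth = 2; dotted quarter note = 6; dotted eighth note = 3; half = 8; eighth = 2; eighth tied to quarter (eighth + quarter) = 6; half = 8; a full sixteenth-note triplet (3 notes) (three triplet sixteenths span one eighth) = 2; half = 8.
Total: 2 + 6 + 3 + 8 + 2 + 6 + 8 + 2 + 8 = 45.
45 ÷ 16 = 2 complete bars with 13 left over.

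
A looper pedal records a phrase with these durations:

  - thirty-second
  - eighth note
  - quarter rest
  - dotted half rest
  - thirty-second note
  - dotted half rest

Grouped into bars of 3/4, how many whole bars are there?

One bar of 3/4 = 24 thirty-second notes.
Working in thirty-second notes: thirty-second = 1; eighth note = 4; quarter rest = 8; dotted half rest = 24; thirty-second note = 1; dotted half rest = 24.
Adding: 1 + 4 + 8 + 24 + 1 + 24 = 62.
62 ÷ 24 = 2 complete bars with 14 left over.

2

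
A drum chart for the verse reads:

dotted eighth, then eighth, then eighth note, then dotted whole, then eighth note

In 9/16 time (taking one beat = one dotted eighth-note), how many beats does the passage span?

11

One dotted eighth-note beat = 3 sixteenth notes.
In sixteenth notes: dotted eighth = 3; eighth = 2; eighth note = 2; dotted whole = 24; eighth note = 2.
Total: 3 + 2 + 2 + 24 + 2 = 33.
33 ÷ 3 = 11 beats.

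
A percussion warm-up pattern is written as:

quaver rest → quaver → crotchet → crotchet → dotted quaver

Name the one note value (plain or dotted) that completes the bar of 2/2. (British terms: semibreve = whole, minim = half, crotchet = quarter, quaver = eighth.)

The bar of 2/2 = 16 sixteenth notes.
Working in sixteenth notes: quaver rest = 2; quaver = 2; crotchet = 4; crotchet = 4; dotted quaver = 3.
Adding: 2 + 2 + 4 + 4 + 3 = 15.
Remaining: 16 − 15 = 1 sixteenth note, which is a sixteenth note.

sixteenth note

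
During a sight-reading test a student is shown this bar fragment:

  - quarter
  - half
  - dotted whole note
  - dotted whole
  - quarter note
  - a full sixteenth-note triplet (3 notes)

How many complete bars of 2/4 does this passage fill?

8

One bar of 2/4 = 4 eighth notes.
Working in eighth notes: quarter = 2; half = 4; dotted whole note = 12; dotted whole = 12; quarter note = 2; a full sixteenth-note triplet (3 notes) (three triplet sixteenths span one eighth) = 1.
Sum: 2 + 4 + 12 + 12 + 2 + 1 = 33.
33 ÷ 4 = 8 complete bars with 1 left over.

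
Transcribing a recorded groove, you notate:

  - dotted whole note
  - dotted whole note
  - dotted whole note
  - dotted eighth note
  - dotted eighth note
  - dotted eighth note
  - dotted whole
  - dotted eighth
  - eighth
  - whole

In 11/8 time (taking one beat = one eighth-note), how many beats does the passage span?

63

One eighth-note beat = 2 sixteenth notes.
Each duration in sixteenth notes: dotted whole note = 24; dotted whole note = 24; dotted whole note = 24; dotted eighth note = 3; dotted eighth note = 3; dotted eighth note = 3; dotted whole = 24; dotted eighth = 3; eighth = 2; whole = 16.
Altogether 24 + 24 + 24 + 3 + 3 + 3 + 24 + 3 + 2 + 16 = 126.
126 ÷ 2 = 63 beats.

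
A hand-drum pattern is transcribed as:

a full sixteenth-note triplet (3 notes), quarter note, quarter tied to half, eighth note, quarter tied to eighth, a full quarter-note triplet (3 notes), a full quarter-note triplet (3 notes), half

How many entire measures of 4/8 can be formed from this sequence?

6

One bar of 4/8 = 4 eighth notes.
In eighth notes: a full sixteenth-note triplet (3 notes) (three triplet sixteenths span one eighth) = 1; quarter note = 2; quarter tied to half (quarter + half) = 6; eighth note = 1; quarter tied to eighth (quarter + eighth) = 3; a full quarter-note triplet (3 notes) (three triplet quarters span one half) = 4; a full quarter-note triplet (3 notes) (three triplet quarters span one half) = 4; half = 4.
Sum: 1 + 2 + 6 + 1 + 3 + 4 + 4 + 4 = 25.
25 ÷ 4 = 6 complete bars with 1 left over.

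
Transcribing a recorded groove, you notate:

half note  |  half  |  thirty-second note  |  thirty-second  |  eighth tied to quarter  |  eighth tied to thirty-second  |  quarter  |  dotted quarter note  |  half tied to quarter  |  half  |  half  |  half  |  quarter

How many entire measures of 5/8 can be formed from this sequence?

One bar of 5/8 = 20 thirty-second notes.
Working in thirty-second notes: half note = 16; half = 16; thirty-second note = 1; thirty-second = 1; eighth tied to quarter (eighth + quarter) = 12; eighth tied to thirty-second (eighth + thirty-second) = 5; quarter = 8; dotted quarter note = 12; half tied to quarter (half + quarter) = 24; half = 16; half = 16; half = 16; quarter = 8.
Total: 16 + 16 + 1 + 1 + 12 + 5 + 8 + 12 + 24 + 16 + 16 + 16 + 8 = 151.
151 ÷ 20 = 7 complete bars with 11 left over.

7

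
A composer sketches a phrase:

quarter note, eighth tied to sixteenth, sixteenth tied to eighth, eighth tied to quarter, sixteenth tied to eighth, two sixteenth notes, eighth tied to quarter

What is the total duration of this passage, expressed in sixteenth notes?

27

Express everything in sixteenth notes: quarter note = 4; eighth tied to sixteenth (eighth + sixteenth) = 3; sixteenth tied to eighth (sixteenth + eighth) = 3; eighth tied to quarter (eighth + quarter) = 6; sixteenth tied to eighth (sixteenth + eighth) = 3; sixteenth note = 1; sixteenth note = 1; eighth tied to quarter (eighth + quarter) = 6.
Total: 4 + 3 + 3 + 6 + 3 + 1 + 1 + 6 = 27 sixteenth notes.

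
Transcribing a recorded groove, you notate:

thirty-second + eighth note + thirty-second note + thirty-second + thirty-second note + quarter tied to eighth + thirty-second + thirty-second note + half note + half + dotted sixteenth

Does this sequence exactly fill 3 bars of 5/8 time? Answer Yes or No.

One bar of 5/8 = 20 thirty-second notes, so 3 bars = 60.
Express everything in thirty-second notes: thirty-second = 1; eighth note = 4; thirty-second note = 1; thirty-second = 1; thirty-second note = 1; quarter tied to eighth (quarter + eighth) = 12; thirty-second = 1; thirty-second note = 1; half note = 16; half = 16; dotted sixteenth = 3.
Adding: 1 + 4 + 1 + 1 + 1 + 12 + 1 + 1 + 16 + 16 + 3 = 57.
57 falls short of 60, so the answer is No.

No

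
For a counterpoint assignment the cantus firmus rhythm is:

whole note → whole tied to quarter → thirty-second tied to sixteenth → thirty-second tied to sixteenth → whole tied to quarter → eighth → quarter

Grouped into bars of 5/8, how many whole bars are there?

One bar of 5/8 = 20 thirty-second notes.
Each duration in thirty-second notes: whole note = 32; whole tied to quarter (whole + quarter) = 40; thirty-second tied to sixteenth (thirty-second + sixteenth) = 3; thirty-second tied to sixteenth (thirty-second + sixteenth) = 3; whole tied to quarter (whole + quarter) = 40; eighth = 4; quarter = 8.
Altogether 32 + 40 + 3 + 3 + 40 + 4 + 8 = 130.
130 ÷ 20 = 6 complete bars with 10 left over.

6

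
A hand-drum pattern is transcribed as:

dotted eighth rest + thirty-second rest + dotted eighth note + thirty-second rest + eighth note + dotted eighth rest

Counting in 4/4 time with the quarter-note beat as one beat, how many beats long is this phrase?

3

One quarter-note beat = 8 thirty-second notes.
Each duration in thirty-second notes: dotted eighth rest = 6; thirty-second rest = 1; dotted eighth note = 6; thirty-second rest = 1; eighth note = 4; dotted eighth rest = 6.
Altogether 6 + 1 + 6 + 1 + 4 + 6 = 24.
24 ÷ 8 = 3 beats.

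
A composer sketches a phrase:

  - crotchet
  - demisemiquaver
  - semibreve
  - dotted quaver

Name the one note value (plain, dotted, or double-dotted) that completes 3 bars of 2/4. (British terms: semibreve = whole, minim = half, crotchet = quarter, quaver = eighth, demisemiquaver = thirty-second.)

thirty-second note

3 bars of 2/4 = 48 thirty-second notes.
Express everything in thirty-second notes: crotchet = 8; demisemiquaver = 1; semibreve = 32; dotted quaver = 6.
Adding: 8 + 1 + 32 + 6 = 47.
Remaining: 48 − 47 = 1 thirty-second note, which is a thirty-second note.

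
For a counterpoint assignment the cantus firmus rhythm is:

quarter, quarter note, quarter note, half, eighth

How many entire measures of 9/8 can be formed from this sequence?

1

One bar of 9/8 = 9 eighth notes.
Each duration in eighth notes: quarter = 2; quarter note = 2; quarter note = 2; half = 4; eighth = 1.
Adding: 2 + 2 + 2 + 4 + 1 = 11.
11 ÷ 9 = 1 complete bar with 2 left over.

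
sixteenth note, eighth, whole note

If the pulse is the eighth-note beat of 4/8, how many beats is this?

One eighth-note beat = 2 sixteenth notes.
Express everything in sixteenth notes: sixteenth note = 1; eighth = 2; whole note = 16.
Total: 1 + 2 + 16 = 19.
19 ÷ 2 = 9.5 beats.

9.5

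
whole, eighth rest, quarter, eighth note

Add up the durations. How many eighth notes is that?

12

Express everything in eighth notes: whole = 8; eighth rest = 1; quarter = 2; eighth note = 1.
Total: 8 + 1 + 2 + 1 = 12 eighth notes.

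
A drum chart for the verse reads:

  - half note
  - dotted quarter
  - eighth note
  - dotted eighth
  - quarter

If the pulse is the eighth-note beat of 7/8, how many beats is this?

11.5

One eighth-note beat = 2 sixteenth notes.
Working in sixteenth notes: half note = 8; dotted quarter = 6; eighth note = 2; dotted eighth = 3; quarter = 4.
Total: 8 + 6 + 2 + 3 + 4 = 23.
23 ÷ 2 = 11.5 beats.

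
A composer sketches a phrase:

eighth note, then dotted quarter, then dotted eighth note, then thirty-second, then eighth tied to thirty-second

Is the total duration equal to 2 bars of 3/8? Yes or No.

One bar of 3/8 = 12 thirty-second notes, so 2 bars = 24.
Working in thirty-second notes: eighth note = 4; dotted quarter = 12; dotted eighth note = 6; thirty-second = 1; eighth tied to thirty-second (eighth + thirty-second) = 5.
Sum: 4 + 12 + 6 + 1 + 5 = 28.
28 exceeds 24, so the answer is No.

No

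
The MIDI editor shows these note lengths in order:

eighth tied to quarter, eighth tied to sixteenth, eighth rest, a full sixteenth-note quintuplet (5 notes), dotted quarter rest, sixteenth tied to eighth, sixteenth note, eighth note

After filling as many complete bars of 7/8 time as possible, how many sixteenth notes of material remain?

One bar of 7/8 = 14 sixteenth notes.
In sixteenth notes: eighth tied to quarter (eighth + quarter) = 6; eighth tied to sixteenth (eighth + sixteenth) = 3; eighth rest = 2; a full sixteenth-note quintuplet (5 notes) (five quintuplet sixteenths span one quarter) = 4; dotted quarter rest = 6; sixteenth tied to eighth (sixteenth + eighth) = 3; sixteenth note = 1; eighth note = 2.
Adding: 6 + 3 + 2 + 4 + 6 + 3 + 1 + 2 = 27.
27 ÷ 14 = 1 complete bar with 13 sixteenth notes remaining.

13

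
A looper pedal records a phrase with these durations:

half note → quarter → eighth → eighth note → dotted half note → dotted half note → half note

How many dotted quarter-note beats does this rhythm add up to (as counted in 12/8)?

One dotted quarter-note beat = 3 eighth notes.
Working in eighth notes: half note = 4; quarter = 2; eighth = 1; eighth note = 1; dotted half note = 6; dotted half note = 6; half note = 4.
Sum: 4 + 2 + 1 + 1 + 6 + 6 + 4 = 24.
24 ÷ 3 = 8 beats.

8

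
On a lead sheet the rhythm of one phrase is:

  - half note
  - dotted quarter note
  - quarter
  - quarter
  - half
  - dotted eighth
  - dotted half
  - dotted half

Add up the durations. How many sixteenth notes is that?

Each duration in sixteenth notes: half note = 8; dotted quarter note = 6; quarter = 4; quarter = 4; half = 8; dotted eighth = 3; dotted half = 12; dotted half = 12.
Altogether 8 + 6 + 4 + 4 + 8 + 3 + 12 + 12 = 57 sixteenth notes.

57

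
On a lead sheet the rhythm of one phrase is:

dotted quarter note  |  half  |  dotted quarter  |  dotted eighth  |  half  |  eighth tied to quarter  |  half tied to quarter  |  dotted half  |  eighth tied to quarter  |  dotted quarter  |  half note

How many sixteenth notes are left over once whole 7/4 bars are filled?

One bar of 7/4 = 28 sixteenth notes.
Convert each value to sixteenth notes: dotted quarter note = 6; half = 8; dotted quarter = 6; dotted eighth = 3; half = 8; eighth tied to quarter (eighth + quarter) = 6; half tied to quarter (half + quarter) = 12; dotted half = 12; eighth tied to quarter (eighth + quarter) = 6; dotted quarter = 6; half note = 8.
Sum: 6 + 8 + 6 + 3 + 8 + 6 + 12 + 12 + 6 + 6 + 8 = 81.
81 ÷ 28 = 2 complete bars with 25 sixteenth notes remaining.

25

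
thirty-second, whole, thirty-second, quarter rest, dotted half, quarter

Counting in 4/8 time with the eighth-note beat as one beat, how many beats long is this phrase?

One eighth-note beat = 4 thirty-second notes.
In thirty-second notes: thirty-second = 1; whole = 32; thirty-second = 1; quarter rest = 8; dotted half = 24; quarter = 8.
Total: 1 + 32 + 1 + 8 + 24 + 8 = 74.
74 ÷ 4 = 18.5 beats.

18.5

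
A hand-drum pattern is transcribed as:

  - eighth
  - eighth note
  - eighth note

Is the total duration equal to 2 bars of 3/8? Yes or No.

No

One bar of 3/8 = 3 eighth notes, so 2 bars = 6.
Express everything in eighth notes: eighth = 1; eighth note = 1; eighth note = 1.
Total: 1 + 1 + 1 = 3.
3 falls short of 6, so the answer is No.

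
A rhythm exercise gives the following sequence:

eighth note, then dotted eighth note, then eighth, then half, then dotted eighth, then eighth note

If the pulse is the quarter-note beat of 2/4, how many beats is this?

One quarter-note beat = 4 sixteenth notes.
Convert each value to sixteenth notes: eighth note = 2; dotted eighth note = 3; eighth = 2; half = 8; dotted eighth = 3; eighth note = 2.
Total: 2 + 3 + 2 + 8 + 3 + 2 = 20.
20 ÷ 4 = 5 beats.

5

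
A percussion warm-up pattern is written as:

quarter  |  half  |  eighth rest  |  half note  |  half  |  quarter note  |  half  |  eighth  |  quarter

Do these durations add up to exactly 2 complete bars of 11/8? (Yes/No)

No

One bar of 11/8 = 11 eighth notes, so 2 bars = 22.
Express everything in eighth notes: quarter = 2; half = 4; eighth rest = 1; half note = 4; half = 4; quarter note = 2; half = 4; eighth = 1; quarter = 2.
Altogether 2 + 4 + 1 + 4 + 4 + 2 + 4 + 1 + 2 = 24.
24 exceeds 22, so the answer is No.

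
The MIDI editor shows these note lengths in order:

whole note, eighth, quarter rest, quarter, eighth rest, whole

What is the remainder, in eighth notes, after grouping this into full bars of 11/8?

0

One bar of 11/8 = 11 eighth notes.
Express everything in eighth notes: whole note = 8; eighth = 1; quarter rest = 2; quarter = 2; eighth rest = 1; whole = 8.
Adding: 8 + 1 + 2 + 2 + 1 + 8 = 22.
22 ÷ 11 = 2 complete bars with 0 eighth notes remaining.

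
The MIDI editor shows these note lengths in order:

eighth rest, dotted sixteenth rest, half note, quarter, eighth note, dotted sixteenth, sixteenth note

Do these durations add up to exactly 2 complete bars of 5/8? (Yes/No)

Yes

One bar of 5/8 = 20 thirty-second notes, so 2 bars = 40.
Express everything in thirty-second notes: eighth rest = 4; dotted sixteenth rest = 3; half note = 16; quarter = 8; eighth note = 4; dotted sixteenth = 3; sixteenth note = 2.
Total: 4 + 3 + 16 + 8 + 4 + 3 + 2 = 40.
40 equals 40, so the answer is Yes.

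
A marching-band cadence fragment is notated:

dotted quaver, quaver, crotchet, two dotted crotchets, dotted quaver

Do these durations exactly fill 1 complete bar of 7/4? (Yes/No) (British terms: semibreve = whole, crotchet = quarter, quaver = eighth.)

No

One bar of 7/4 = 28 sixteenth notes.
In sixteenth notes: dotted quaver = 3; quaver = 2; crotchet = 4; dotted crotchet = 6; dotted crotchet = 6; dotted quaver = 3.
Total: 3 + 2 + 4 + 6 + 6 + 3 = 24.
24 falls short of 28, so the answer is No.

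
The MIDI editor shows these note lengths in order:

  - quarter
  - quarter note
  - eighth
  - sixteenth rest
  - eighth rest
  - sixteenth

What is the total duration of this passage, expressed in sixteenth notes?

14

Each duration in sixteenth notes: quarter = 4; quarter note = 4; eighth = 2; sixteenth rest = 1; eighth rest = 2; sixteenth = 1.
Total: 4 + 4 + 2 + 1 + 2 + 1 = 14 sixteenth notes.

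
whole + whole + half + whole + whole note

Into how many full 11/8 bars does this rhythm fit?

3

One bar of 11/8 = 11 eighth notes.
In eighth notes: whole = 8; whole = 8; half = 4; whole = 8; whole note = 8.
Total: 8 + 8 + 4 + 8 + 8 = 36.
36 ÷ 11 = 3 complete bars with 3 left over.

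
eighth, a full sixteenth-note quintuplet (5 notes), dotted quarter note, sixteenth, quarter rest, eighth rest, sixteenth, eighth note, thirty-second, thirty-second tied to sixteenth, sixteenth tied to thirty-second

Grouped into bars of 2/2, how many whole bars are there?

One bar of 2/2 = 32 thirty-second notes.
In thirty-second notes: eighth = 4; a full sixteenth-note quintuplet (5 notes) (five quintuplet sixteenths span one quarter) = 8; dotted quarter note = 12; sixteenth = 2; quarter rest = 8; eighth rest = 4; sixteenth = 2; eighth note = 4; thirty-second = 1; thirty-second tied to sixteenth (thirty-second + sixteenth) = 3; sixteenth tied to thirty-second (sixteenth + thirty-second) = 3.
Total: 4 + 8 + 12 + 2 + 8 + 4 + 2 + 4 + 1 + 3 + 3 = 51.
51 ÷ 32 = 1 complete bar with 19 left over.

1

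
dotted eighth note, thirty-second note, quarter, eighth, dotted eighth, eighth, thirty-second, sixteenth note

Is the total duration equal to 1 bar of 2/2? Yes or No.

Yes

One bar of 2/2 = 32 thirty-second notes.
Express everything in thirty-second notes: dotted eighth note = 6; thirty-second note = 1; quarter = 8; eighth = 4; dotted eighth = 6; eighth = 4; thirty-second = 1; sixteenth note = 2.
Adding: 6 + 1 + 8 + 4 + 6 + 4 + 1 + 2 = 32.
32 equals 32, so the answer is Yes.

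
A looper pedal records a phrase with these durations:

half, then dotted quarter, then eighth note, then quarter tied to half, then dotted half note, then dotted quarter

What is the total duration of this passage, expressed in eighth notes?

Working in eighth notes: half = 4; dotted quarter = 3; eighth note = 1; quarter tied to half (quarter + half) = 6; dotted half note = 6; dotted quarter = 3.
Altogether 4 + 3 + 1 + 6 + 6 + 3 = 23 eighth notes.

23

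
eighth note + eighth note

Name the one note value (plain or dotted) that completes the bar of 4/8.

quarter note

The bar of 4/8 = 4 eighth notes.
Each duration in eighth notes: eighth note = 1; eighth note = 1.
Altogether 1 + 1 = 2.
Remaining: 4 − 2 = 2 eighth notes, which is a quarter note.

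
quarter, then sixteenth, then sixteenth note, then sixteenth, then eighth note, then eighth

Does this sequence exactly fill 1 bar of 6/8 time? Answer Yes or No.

No

One bar of 6/8 = 12 sixteenth notes.
In sixteenth notes: quarter = 4; sixteenth = 1; sixteenth note = 1; sixteenth = 1; eighth note = 2; eighth = 2.
Adding: 4 + 1 + 1 + 1 + 2 + 2 = 11.
11 falls short of 12, so the answer is No.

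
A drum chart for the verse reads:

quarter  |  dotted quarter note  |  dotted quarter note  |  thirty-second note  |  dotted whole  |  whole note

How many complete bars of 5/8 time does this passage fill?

5

One bar of 5/8 = 20 thirty-second notes.
Express everything in thirty-second notes: quarter = 8; dotted quarter note = 12; dotted quarter note = 12; thirty-second note = 1; dotted whole = 48; whole note = 32.
Sum: 8 + 12 + 12 + 1 + 48 + 32 = 113.
113 ÷ 20 = 5 complete bars with 13 left over.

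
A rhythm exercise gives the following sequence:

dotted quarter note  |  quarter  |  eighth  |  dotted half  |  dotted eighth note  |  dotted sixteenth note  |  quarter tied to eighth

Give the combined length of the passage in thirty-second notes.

Convert each value to thirty-second notes: dotted quarter note = 12; quarter = 8; eighth = 4; dotted half = 24; dotted eighth note = 6; dotted sixteenth note = 3; quarter tied to eighth (quarter + eighth) = 12.
Sum: 12 + 8 + 4 + 24 + 6 + 3 + 12 = 69 thirty-second notes.

69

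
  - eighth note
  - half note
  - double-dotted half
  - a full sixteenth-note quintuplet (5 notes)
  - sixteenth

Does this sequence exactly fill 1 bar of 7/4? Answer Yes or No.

One bar of 7/4 = 28 sixteenth notes.
In sixteenth notes: eighth note = 2; half note = 8; double-dotted half = 14; a full sixteenth-note quintuplet (5 notes) (five quintuplet sixteenths span one quarter) = 4; sixteenth = 1.
Total: 2 + 8 + 14 + 4 + 1 = 29.
29 exceeds 28, so the answer is No.

No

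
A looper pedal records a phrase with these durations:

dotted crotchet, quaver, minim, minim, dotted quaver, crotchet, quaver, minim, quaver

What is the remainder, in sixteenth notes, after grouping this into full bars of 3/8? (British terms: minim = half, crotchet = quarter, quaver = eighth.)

1

One bar of 3/8 = 6 sixteenth notes.
Convert each value to sixteenth notes: dotted crotchet = 6; quaver = 2; minim = 8; minim = 8; dotted quaver = 3; crotchet = 4; quaver = 2; minim = 8; quaver = 2.
Sum: 6 + 2 + 8 + 8 + 3 + 4 + 2 + 8 + 2 = 43.
43 ÷ 6 = 7 complete bars with 1 sixteenth note remaining.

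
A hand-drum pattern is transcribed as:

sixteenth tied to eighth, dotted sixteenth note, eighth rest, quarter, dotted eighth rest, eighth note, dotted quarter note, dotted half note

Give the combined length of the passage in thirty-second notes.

Express everything in thirty-second notes: sixteenth tied to eighth (sixteenth + eighth) = 6; dotted sixteenth note = 3; eighth rest = 4; quarter = 8; dotted eighth rest = 6; eighth note = 4; dotted quarter note = 12; dotted half note = 24.
Altogether 6 + 3 + 4 + 8 + 6 + 4 + 12 + 24 = 67 thirty-second notes.

67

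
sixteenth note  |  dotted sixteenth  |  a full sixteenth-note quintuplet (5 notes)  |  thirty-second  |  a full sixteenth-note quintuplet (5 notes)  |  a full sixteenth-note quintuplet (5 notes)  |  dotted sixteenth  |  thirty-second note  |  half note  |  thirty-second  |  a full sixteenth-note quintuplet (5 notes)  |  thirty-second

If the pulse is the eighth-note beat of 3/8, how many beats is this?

15

One eighth-note beat = 4 thirty-second notes.
In thirty-second notes: sixteenth note = 2; dotted sixteenth = 3; a full sixteenth-note quintuplet (5 notes) (five quintuplet sixteenths span one quarter) = 8; thirty-second = 1; a full sixteenth-note quintuplet (5 notes) (five quintuplet sixteenths span one quarter) = 8; a full sixteenth-note quintuplet (5 notes) (five quintuplet sixteenths span one quarter) = 8; dotted sixteenth = 3; thirty-second note = 1; half note = 16; thirty-second = 1; a full sixteenth-note quintuplet (5 notes) (five quintuplet sixteenths span one quarter) = 8; thirty-second = 1.
Altogether 2 + 3 + 8 + 1 + 8 + 8 + 3 + 1 + 16 + 1 + 8 + 1 = 60.
60 ÷ 4 = 15 beats.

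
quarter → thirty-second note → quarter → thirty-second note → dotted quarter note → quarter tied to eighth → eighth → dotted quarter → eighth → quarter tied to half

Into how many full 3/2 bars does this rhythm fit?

One bar of 3/2 = 48 thirty-second notes.
Working in thirty-second notes: quarter = 8; thirty-second note = 1; quarter = 8; thirty-second note = 1; dotted quarter note = 12; quarter tied to eighth (quarter + eighth) = 12; eighth = 4; dotted quarter = 12; eighth = 4; quarter tied to half (quarter + half) = 24.
Adding: 8 + 1 + 8 + 1 + 12 + 12 + 4 + 12 + 4 + 24 = 86.
86 ÷ 48 = 1 complete bar with 38 left over.

1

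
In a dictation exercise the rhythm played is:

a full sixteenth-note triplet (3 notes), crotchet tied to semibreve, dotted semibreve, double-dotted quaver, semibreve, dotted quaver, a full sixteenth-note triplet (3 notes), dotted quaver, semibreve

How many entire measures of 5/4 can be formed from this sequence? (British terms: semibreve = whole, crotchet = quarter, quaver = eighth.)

4

One bar of 5/4 = 40 thirty-second notes.
Working in thirty-second notes: a full sixteenth-note triplet (3 notes) (three triplet sixteenths span one eighth) = 4; crotchet tied to semibreve (crotchet + semibreve) = 40; dotted semibreve = 48; double-dotted quaver = 7; semibreve = 32; dotted quaver = 6; a full sixteenth-note triplet (3 notes) (three triplet sixteenths span one eighth) = 4; dotted quaver = 6; semibreve = 32.
Altogether 4 + 40 + 48 + 7 + 32 + 6 + 4 + 6 + 32 = 179.
179 ÷ 40 = 4 complete bars with 19 left over.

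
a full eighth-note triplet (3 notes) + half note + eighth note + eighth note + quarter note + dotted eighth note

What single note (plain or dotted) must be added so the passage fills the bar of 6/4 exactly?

sixteenth note

The bar of 6/4 = 24 sixteenth notes.
Convert each value to sixteenth notes: a full eighth-note triplet (3 notes) (three triplet eighths span one quarter) = 4; half note = 8; eighth note = 2; eighth note = 2; quarter note = 4; dotted eighth note = 3.
Total: 4 + 8 + 2 + 2 + 4 + 3 = 23.
Remaining: 24 − 23 = 1 sixteenth note, which is a sixteenth note.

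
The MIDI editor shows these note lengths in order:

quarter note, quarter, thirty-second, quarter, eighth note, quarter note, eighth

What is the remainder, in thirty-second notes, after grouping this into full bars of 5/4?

One bar of 5/4 = 40 thirty-second notes.
Convert each value to thirty-second notes: quarter note = 8; quarter = 8; thirty-second = 1; quarter = 8; eighth note = 4; quarter note = 8; eighth = 4.
Sum: 8 + 8 + 1 + 8 + 4 + 8 + 4 = 41.
41 ÷ 40 = 1 complete bar with 1 thirty-second note remaining.

1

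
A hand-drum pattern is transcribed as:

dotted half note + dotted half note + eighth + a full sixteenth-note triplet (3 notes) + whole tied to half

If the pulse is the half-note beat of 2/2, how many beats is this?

6.5

One half-note beat = 4 eighth notes.
Express everything in eighth notes: dotted half note = 6; dotted half note = 6; eighth = 1; a full sixteenth-note triplet (3 notes) (three triplet sixteenths span one eighth) = 1; whole tied to half (whole + half) = 12.
Sum: 6 + 6 + 1 + 1 + 12 = 26.
26 ÷ 4 = 6.5 beats.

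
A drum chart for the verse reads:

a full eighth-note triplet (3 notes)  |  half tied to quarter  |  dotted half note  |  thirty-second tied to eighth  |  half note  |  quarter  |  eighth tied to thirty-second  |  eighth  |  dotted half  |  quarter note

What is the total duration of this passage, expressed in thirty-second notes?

126

Express everything in thirty-second notes: a full eighth-note triplet (3 notes) (three triplet eighths span one quarter) = 8; half tied to quarter (half + quarter) = 24; dotted half note = 24; thirty-second tied to eighth (thirty-second + eighth) = 5; half note = 16; quarter = 8; eighth tied to thirty-second (eighth + thirty-second) = 5; eighth = 4; dotted half = 24; quarter note = 8.
Total: 8 + 24 + 24 + 5 + 16 + 8 + 5 + 4 + 24 + 8 = 126 thirty-second notes.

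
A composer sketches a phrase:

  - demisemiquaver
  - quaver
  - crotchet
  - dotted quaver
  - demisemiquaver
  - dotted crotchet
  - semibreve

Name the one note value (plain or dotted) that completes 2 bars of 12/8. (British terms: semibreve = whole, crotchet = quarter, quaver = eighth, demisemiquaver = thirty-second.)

whole note

2 bars of 12/8 = 96 thirty-second notes.
Each duration in thirty-second notes: demisemiquaver = 1; quaver = 4; crotchet = 8; dotted quaver = 6; demisemiquaver = 1; dotted crotchet = 12; semibreve = 32.
Total: 1 + 4 + 8 + 6 + 1 + 12 + 32 = 64.
Remaining: 96 − 64 = 32 thirty-second notes, which is a whole note.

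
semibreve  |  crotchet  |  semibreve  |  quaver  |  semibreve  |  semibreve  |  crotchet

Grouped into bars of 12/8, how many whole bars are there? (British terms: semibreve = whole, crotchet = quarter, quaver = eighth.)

3

One bar of 12/8 = 12 eighth notes.
In eighth notes: semibreve = 8; crotchet = 2; semibreve = 8; quaver = 1; semibreve = 8; semibreve = 8; crotchet = 2.
Adding: 8 + 2 + 8 + 1 + 8 + 8 + 2 = 37.
37 ÷ 12 = 3 complete bars with 1 left over.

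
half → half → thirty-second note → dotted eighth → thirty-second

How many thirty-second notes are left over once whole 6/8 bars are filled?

16

One bar of 6/8 = 24 thirty-second notes.
Working in thirty-second notes: half = 16; half = 16; thirty-second note = 1; dotted eighth = 6; thirty-second = 1.
Total: 16 + 16 + 1 + 6 + 1 = 40.
40 ÷ 24 = 1 complete bar with 16 thirty-second notes remaining.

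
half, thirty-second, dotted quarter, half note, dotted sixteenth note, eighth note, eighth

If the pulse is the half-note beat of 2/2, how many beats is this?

3.5

One half-note beat = 16 thirty-second notes.
Each duration in thirty-second notes: half = 16; thirty-second = 1; dotted quarter = 12; half note = 16; dotted sixteenth note = 3; eighth note = 4; eighth = 4.
Altogether 16 + 1 + 12 + 16 + 3 + 4 + 4 = 56.
56 ÷ 16 = 3.5 beats.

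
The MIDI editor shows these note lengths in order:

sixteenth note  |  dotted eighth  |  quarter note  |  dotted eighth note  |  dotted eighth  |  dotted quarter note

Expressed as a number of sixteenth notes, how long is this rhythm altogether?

Convert each value to sixteenth notes: sixteenth note = 1; dotted eighth = 3; quarter note = 4; dotted eighth note = 3; dotted eighth = 3; dotted quarter note = 6.
Altogether 1 + 3 + 4 + 3 + 3 + 6 = 20 sixteenth notes.

20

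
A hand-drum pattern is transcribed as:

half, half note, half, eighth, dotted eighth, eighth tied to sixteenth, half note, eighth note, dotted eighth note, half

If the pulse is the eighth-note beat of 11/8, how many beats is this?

26.5

One eighth-note beat = 2 sixteenth notes.
In sixteenth notes: half = 8; half note = 8; half = 8; eighth = 2; dotted eighth = 3; eighth tied to sixteenth (eighth + sixteenth) = 3; half note = 8; eighth note = 2; dotted eighth note = 3; half = 8.
Sum: 8 + 8 + 8 + 2 + 3 + 3 + 8 + 2 + 3 + 8 = 53.
53 ÷ 2 = 26.5 beats.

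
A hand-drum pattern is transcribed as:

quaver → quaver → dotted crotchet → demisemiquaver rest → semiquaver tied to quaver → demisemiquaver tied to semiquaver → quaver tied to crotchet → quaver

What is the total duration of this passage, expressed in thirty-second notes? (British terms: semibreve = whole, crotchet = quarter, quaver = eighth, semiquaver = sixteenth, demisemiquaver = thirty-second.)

In thirty-second notes: quaver = 4; quaver = 4; dotted crotchet = 12; demisemiquaver rest = 1; semiquaver tied to quaver (semiquaver + quaver) = 6; demisemiquaver tied to semiquaver (demisemiquaver + semiquaver) = 3; quaver tied to crotchet (quaver + crotchet) = 12; quaver = 4.
Altogether 4 + 4 + 12 + 1 + 6 + 3 + 12 + 4 = 46 thirty-second notes.

46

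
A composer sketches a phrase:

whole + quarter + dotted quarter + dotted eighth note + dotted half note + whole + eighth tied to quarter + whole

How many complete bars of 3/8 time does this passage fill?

One bar of 3/8 = 6 sixteenth notes.
Each duration in sixteenth notes: whole = 16; quarter = 4; dotted quarter = 6; dotted eighth note = 3; dotted half note = 12; whole = 16; eighth tied to quarter (eighth + quarter) = 6; whole = 16.
Adding: 16 + 4 + 6 + 3 + 12 + 16 + 6 + 16 = 79.
79 ÷ 6 = 13 complete bars with 1 left over.

13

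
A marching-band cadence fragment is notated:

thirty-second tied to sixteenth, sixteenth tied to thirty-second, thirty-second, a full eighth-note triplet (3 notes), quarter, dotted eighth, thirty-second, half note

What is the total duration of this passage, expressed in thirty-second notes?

Working in thirty-second notes: thirty-second tied to sixteenth (thirty-second + sixteenth) = 3; sixteenth tied to thirty-second (sixteenth + thirty-second) = 3; thirty-second = 1; a full eighth-note triplet (3 notes) (three triplet eighths span one quarter) = 8; quarter = 8; dotted eighth = 6; thirty-second = 1; half note = 16.
Total: 3 + 3 + 1 + 8 + 8 + 6 + 1 + 16 = 46 thirty-second notes.

46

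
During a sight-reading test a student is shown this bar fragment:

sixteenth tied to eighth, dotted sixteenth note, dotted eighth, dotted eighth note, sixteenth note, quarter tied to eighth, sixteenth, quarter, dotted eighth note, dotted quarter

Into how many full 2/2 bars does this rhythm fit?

1

One bar of 2/2 = 32 thirty-second notes.
Convert each value to thirty-second notes: sixteenth tied to eighth (sixteenth + eighth) = 6; dotted sixteenth note = 3; dotted eighth = 6; dotted eighth note = 6; sixteenth note = 2; quarter tied to eighth (quarter + eighth) = 12; sixteenth = 2; quarter = 8; dotted eighth note = 6; dotted quarter = 12.
Adding: 6 + 3 + 6 + 6 + 2 + 12 + 2 + 8 + 6 + 12 = 63.
63 ÷ 32 = 1 complete bar with 31 left over.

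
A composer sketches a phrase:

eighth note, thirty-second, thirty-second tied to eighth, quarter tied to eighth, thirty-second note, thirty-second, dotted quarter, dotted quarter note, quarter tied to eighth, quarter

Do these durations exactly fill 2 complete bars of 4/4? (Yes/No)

One bar of 4/4 = 32 thirty-second notes, so 2 bars = 64.
In thirty-second notes: eighth note = 4; thirty-second = 1; thirty-second tied to eighth (thirty-second + eighth) = 5; quarter tied to eighth (quarter + eighth) = 12; thirty-second note = 1; thirty-second = 1; dotted quarter = 12; dotted quarter note = 12; quarter tied to eighth (quarter + eighth) = 12; quarter = 8.
Sum: 4 + 1 + 5 + 12 + 1 + 1 + 12 + 12 + 12 + 8 = 68.
68 exceeds 64, so the answer is No.

No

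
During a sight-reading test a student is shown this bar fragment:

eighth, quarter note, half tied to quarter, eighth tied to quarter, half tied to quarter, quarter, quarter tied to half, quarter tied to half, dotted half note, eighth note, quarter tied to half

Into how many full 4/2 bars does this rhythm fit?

2

One bar of 4/2 = 16 eighth notes.
Convert each value to eighth notes: eighth = 1; quarter note = 2; half tied to quarter (half + quarter) = 6; eighth tied to quarter (eighth + quarter) = 3; half tied to quarter (half + quarter) = 6; quarter = 2; quarter tied to half (quarter + half) = 6; quarter tied to half (quarter + half) = 6; dotted half note = 6; eighth note = 1; quarter tied to half (quarter + half) = 6.
Altogether 1 + 2 + 6 + 3 + 6 + 2 + 6 + 6 + 6 + 1 + 6 = 45.
45 ÷ 16 = 2 complete bars with 13 left over.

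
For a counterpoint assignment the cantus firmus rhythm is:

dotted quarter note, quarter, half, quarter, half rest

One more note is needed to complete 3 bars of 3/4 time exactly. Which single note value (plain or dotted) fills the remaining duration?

3 bars of 3/4 = 18 eighth notes.
Working in eighth notes: dotted quarter note = 3; quarter = 2; half = 4; quarter = 2; half rest = 4.
Adding: 3 + 2 + 4 + 2 + 4 = 15.
Remaining: 18 − 15 = 3 eighth notes, which is a dotted quarter note.

dotted quarter note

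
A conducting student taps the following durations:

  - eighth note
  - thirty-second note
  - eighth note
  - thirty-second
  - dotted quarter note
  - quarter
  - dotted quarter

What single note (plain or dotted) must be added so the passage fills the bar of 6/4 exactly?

The bar of 6/4 = 48 thirty-second notes.
In thirty-second notes: eighth note = 4; thirty-second note = 1; eighth note = 4; thirty-second = 1; dotted quarter note = 12; quarter = 8; dotted quarter = 12.
Altogether 4 + 1 + 4 + 1 + 12 + 8 + 12 = 42.
Remaining: 48 − 42 = 6 thirty-second notes, which is a dotted eighth note.

dotted eighth note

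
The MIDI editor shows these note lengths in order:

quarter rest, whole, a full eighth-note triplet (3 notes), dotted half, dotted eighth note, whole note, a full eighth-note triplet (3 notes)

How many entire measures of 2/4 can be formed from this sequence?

7

One bar of 2/4 = 8 sixteenth notes.
Convert each value to sixteenth notes: quarter rest = 4; whole = 16; a full eighth-note triplet (3 notes) (three triplet eighths span one quarter) = 4; dotted half = 12; dotted eighth note = 3; whole note = 16; a full eighth-note triplet (3 notes) (three triplet eighths span one quarter) = 4.
Sum: 4 + 16 + 4 + 12 + 3 + 16 + 4 = 59.
59 ÷ 8 = 7 complete bars with 3 left over.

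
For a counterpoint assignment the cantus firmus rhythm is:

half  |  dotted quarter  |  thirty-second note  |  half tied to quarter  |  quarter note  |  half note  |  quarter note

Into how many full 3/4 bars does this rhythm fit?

One bar of 3/4 = 24 thirty-second notes.
Each duration in thirty-second notes: half = 16; dotted quarter = 12; thirty-second note = 1; half tied to quarter (half + quarter) = 24; quarter note = 8; half note = 16; quarter note = 8.
Altogether 16 + 12 + 1 + 24 + 8 + 16 + 8 = 85.
85 ÷ 24 = 3 complete bars with 13 left over.

3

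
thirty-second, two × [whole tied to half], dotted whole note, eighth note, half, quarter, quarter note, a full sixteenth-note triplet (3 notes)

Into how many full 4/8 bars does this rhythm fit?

One bar of 4/8 = 16 thirty-second notes.
Each duration in thirty-second notes: thirty-second = 1; whole tied to half (whole + half) = 48; whole tied to half (whole + half) = 48; dotted whole note = 48; eighth note = 4; half = 16; quarter = 8; quarter note = 8; a full sixteenth-note triplet (3 notes) (three triplet sixteenths span one eighth) = 4.
Adding: 1 + 48 + 48 + 48 + 4 + 16 + 8 + 8 + 4 = 185.
185 ÷ 16 = 11 complete bars with 9 left over.

11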